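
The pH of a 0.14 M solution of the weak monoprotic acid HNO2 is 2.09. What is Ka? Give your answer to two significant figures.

[H+] = 10^(-2.09) = 8.13 × 10^-3 M
At equilibrium [HA] = 0.14 − 8.13 × 10^-3 = 1.32 × 10^-1 M
Ka = [H+][A-]/[HA] = (8.13 × 10^-3)² / 1.32 × 10^-1 = 5.0 × 10^-4

Ka = 5.0 × 10^-4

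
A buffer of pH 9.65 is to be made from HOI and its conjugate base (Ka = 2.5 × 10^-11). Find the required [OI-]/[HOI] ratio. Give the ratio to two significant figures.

pKa = -log(2.5 × 10^-11) = 10.602
pH = pKa + log(r) ⇒ log(r) = 9.65 − 10.602 = -0.952
r = [OI-]/[HOI] = 10^(-0.952) = 0.112

ratio = 0.11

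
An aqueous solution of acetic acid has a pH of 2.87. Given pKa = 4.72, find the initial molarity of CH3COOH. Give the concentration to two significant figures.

C₀ = 9.7 × 10^-2 M

[H+] = 10^(-2.87) = 1.35 × 10^-3 M = x
Ka = 10^(−4.72) = 1.91 × 10^-5
Ka = x²/(C₀ − x) ⇒ C₀ = x + x²/Ka
C₀ = 1.35 × 10^-3 + (1.35 × 10^-3)²/(1.91 × 10^-5) = 9.68 × 10^-2 M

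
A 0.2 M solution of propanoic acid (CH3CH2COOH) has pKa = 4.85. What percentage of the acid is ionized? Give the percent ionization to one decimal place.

CH3CH2COOH ⇌ CH3CH2COO- + H+; let x = [H+] at equilibrium.
Ka = 10^(−4.85) = 1.41 × 10^-5
x ≈ √(Ka·C₀) = √(1.41 × 10^-5 × 0.2) = 1.68 × 10^-3 M
Fraction ionized = 1.68 × 10^-3 / 0.2 = 0.0084 → 0.8%

0.8%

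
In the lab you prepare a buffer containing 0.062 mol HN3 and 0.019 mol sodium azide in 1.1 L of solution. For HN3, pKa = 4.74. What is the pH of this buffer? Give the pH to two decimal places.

pH = 4.23

pH = pKa + log([A⁻]/[HA]) = 4.74 + log(0.019/0.062)
pH = 4.74 + (-0.514) = 4.23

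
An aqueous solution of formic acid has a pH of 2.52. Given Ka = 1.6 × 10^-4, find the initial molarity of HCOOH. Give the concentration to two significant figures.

[H+] = 10^(-2.52) = 3.02 × 10^-3 M = x
Ka = x²/(C₀ − x) ⇒ C₀ = x + x²/Ka
C₀ = 3.02 × 10^-3 + (3.02 × 10^-3)²/(1.6 × 10^-4) = 6.00 × 10^-2 M

C₀ = 6.0 × 10^-2 M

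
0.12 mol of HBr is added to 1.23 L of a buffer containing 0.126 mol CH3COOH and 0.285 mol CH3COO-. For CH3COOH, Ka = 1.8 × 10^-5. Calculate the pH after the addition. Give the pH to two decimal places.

After neutralization: n(CH3COOH) = 0.246 mol, n(CH3COO-) = 0.165 mol.
pKa = −log(1.8 × 10^-5) = 4.745
pH = pKa + log(n_CH3COO-/n_CH3COOH) = 4.745 + log(0.165/0.246) = 4.745 + (-0.173)

pH = 4.57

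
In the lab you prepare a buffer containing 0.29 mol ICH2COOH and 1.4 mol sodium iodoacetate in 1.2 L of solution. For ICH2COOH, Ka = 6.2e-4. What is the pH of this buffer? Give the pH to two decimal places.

pKa = −log(6.2 × 10^-4) = 3.208
pH = pKa + log([A⁻]/[HA]) = 3.208 + log(1.4/0.29)
pH = 3.208 + (+0.684) = 3.89

pH = 3.89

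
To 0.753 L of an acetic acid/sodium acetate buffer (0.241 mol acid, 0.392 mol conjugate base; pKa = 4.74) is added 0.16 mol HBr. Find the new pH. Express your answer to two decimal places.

pH = 4.50

Added H+ converts CH3COO- to CH3COOH: CH3COOH → 0.401 mol, CH3COO- → 0.232 mol.
pH = pKa + log([A⁻]/[HA]) = 4.74 + log(0.232/0.401) = 4.74 -0.238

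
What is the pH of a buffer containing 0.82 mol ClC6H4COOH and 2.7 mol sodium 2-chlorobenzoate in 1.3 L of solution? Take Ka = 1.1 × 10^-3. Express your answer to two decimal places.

pH = 3.48

pKa = −log(1.1 × 10^-3) = 2.959
pH = pKa + log([A⁻]/[HA]) = 2.959 + log(2.7/0.82)
pH = 2.959 + (+0.518) = 3.48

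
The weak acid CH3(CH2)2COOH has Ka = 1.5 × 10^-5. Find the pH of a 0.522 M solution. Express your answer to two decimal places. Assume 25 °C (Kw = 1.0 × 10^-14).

CH3(CH2)2COOH ⇌ CH3(CH2)2COO- + H+
Ka = x²/(0.522 − x) = 1.5 × 10^-5
Neglecting x in the denominator: x = √(1.5 × 10^-5 × 0.522) = 2.80 × 10^-3 M
pH = −log[H+] = −log(2.80 × 10^-3) = 2.55

pH = 2.55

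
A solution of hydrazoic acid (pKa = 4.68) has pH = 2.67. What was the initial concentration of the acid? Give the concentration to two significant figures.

C₀ = 2.2 × 10^-1 M

[H+] = 10^(-2.67) = 2.14 × 10^-3 M = x
Ka = 10^(−4.68) = 2.09 × 10^-5
Ka = x²/(C₀ − x) ⇒ C₀ = x + x²/Ka
C₀ = 2.14 × 10^-3 + (2.14 × 10^-3)²/(2.09 × 10^-5) = 2.21 × 10^-1 M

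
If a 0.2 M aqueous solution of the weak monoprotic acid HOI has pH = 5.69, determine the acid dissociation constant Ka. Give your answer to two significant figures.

Ka = 2.1 × 10^-11

[H+] = 10^(-5.69) = 2.04 × 10^-6 M
At equilibrium [HA] = 0.2 − 2.04 × 10^-6 = 2.00 × 10^-1 M
Ka = [H+][A-]/[HA] = (2.04 × 10^-6)² / 2.00 × 10^-1 = 2.1 × 10^-11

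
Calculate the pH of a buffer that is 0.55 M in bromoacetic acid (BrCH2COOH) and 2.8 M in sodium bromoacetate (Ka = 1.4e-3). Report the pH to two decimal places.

pH = 3.56

pKa = −log(1.4 × 10^-3) = 2.854
Using pH = pKa + log([base]/[acid]) with [base]/[acid] = 2.8/0.55:
pH = 2.854 + (+0.707) = 3.56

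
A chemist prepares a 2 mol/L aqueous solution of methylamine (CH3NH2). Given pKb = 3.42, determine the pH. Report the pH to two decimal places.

CH3NH2 + H2O ⇌ CH3NH3+ + OH-
Kb = 10^(−3.42) = 3.80 × 10^-4
Kb = x²/(2 − x) = 3.80 × 10^-4
Since Kb ≪ C₀, x ≈ √(Kb·C₀) = 2.76 × 10^-2 M.
(x/C₀ = 1.4% < 5%, so the approximation holds.)
pOH = −log(2.76 × 10^-2) = 1.56; pH = 14.00 − 1.56 = 12.44

pH = 12.44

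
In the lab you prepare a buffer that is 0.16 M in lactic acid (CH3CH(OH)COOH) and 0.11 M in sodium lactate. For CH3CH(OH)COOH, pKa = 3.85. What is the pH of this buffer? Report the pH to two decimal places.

pH = 3.69

pH = pKa + log([A⁻]/[HA]) = 3.85 + log(0.11/0.16)
pH = 3.85 + (-0.163) = 3.69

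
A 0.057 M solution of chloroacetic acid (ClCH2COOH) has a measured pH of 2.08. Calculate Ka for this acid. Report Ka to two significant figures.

Ka = 1.4 × 10^-3

[H+] = 10^(-2.08) = 8.32 × 10^-3 M
At equilibrium [HA] = 0.057 − 8.32 × 10^-3 = 4.87 × 10^-2 M
Ka = [H+][A-]/[HA] = (8.32 × 10^-3)² / 4.87 × 10^-2 = 1.4 × 10^-3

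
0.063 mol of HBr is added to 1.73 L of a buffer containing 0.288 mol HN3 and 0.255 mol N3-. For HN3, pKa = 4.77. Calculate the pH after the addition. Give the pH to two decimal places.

pH = 4.51

After neutralization: n(HN3) = 0.351 mol, n(N3-) = 0.192 mol.
pH = pKa + log(n_N3-/n_HN3) = 4.77 + log(0.192/0.351) = 4.77 + (-0.262)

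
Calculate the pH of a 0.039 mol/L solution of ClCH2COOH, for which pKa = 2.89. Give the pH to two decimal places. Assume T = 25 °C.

ClCH2COOH ⇌ ClCH2COO- + H+
Ka = 10^(−2.89) = 1.29 × 10^-3
From the ICE table, Ka = x²/(0.039 − x) = 1.29 × 10^-3.
Here C₀/Ka ≈ 30.2, so the small-x approximation fails. Use the quadratic:
x = [−0.00129 + √(0.00129² + 0.000201)]/2 = 6.48 × 10^-3 M
pH = −log[H+] = −log(6.48 × 10^-3) = 2.19

pH = 2.19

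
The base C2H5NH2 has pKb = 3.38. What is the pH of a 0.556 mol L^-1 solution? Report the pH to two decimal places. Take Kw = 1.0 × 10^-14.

pH = 12.18

C2H5NH2 + H2O ⇌ C2H5NH3+ + OH-
Kb = 10^(−3.38) = 4.17 × 10^-4
From the ICE table, Kb = x²/(0.556 − x) = 4.17 × 10^-4.
Since Kb ≪ C₀, x ≈ √(Kb·C₀) = 1.52 × 10^-2 M.
(x/C₀ = 2.7% < 5%, so the approximation holds.)
pOH = 1.82, so pH = 14.00 − pOH = 12.18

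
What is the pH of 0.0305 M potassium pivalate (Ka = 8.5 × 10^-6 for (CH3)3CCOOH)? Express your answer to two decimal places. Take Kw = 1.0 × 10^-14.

pH = 8.78

(CH3)3CCOO- is the conjugate base of the weak acid (CH3)3CCOOH.
Kb = Kw/Ka = 1.0×10^-14 / 8.5 × 10^-6 = 1.18 × 10^-9
From the ICE table, Kb = x²/(0.0305 − x) = 1.18 × 10^-9.
Neglecting x in the denominator: x = √(1.18 × 10^-9 × 0.0305) = 6.00 × 10^-6 M
(x/C₀ = 0.02% < 5%, so the approximation holds.)
pOH = −log(6.00 × 10^-6) = 5.22; pH = 14.00 − 5.22 = 8.78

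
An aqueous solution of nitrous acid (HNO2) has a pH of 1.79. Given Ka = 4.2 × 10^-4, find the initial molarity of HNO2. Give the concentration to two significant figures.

C₀ = 6.4 × 10^-1 M

[H+] = 10^(-1.79) = 1.62 × 10^-2 M = x
Ka = x²/(C₀ − x) ⇒ C₀ = x + x²/Ka
C₀ = 1.62 × 10^-2 + (1.62 × 10^-2)²/(4.2 × 10^-4) = 6.41 × 10^-1 M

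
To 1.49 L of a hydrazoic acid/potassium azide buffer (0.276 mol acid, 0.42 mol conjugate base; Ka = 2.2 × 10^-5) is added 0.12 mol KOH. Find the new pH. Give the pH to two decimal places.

pH = 5.20

After neutralization: n(HN3) = 0.156 mol, n(N3-) = 0.54 mol.
pKa = −log(2.2 × 10^-5) = 4.658
Henderson–Hasselbalch with mole ratio 0.54/0.156: pH = 4.658 + (+0.539)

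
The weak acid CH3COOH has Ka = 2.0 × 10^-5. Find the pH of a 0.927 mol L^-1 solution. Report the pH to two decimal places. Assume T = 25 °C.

pH = 2.37

CH3COOH ⇌ CH3COO- + H+
Ka = [H+]²/(0.927 − [H+]) = 2.0 × 10^-5
Neglecting [H+] in the denominator: [H+] = √(2.0 × 10^-5 × 0.927) = 4.31 × 10^-3 M
pH = −log[H+] = −log(4.31 × 10^-3) = 2.37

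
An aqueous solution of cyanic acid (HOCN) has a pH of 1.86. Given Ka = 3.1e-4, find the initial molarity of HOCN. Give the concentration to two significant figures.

C₀ = 6.3 × 10^-1 M

[H+] = 10^(-1.86) = 1.38 × 10^-2 M = x
Ka = x²/(C₀ − x) ⇒ C₀ = x + x²/Ka
C₀ = 1.38 × 10^-2 + (1.38 × 10^-2)²/(3.1 × 10^-4) = 6.28 × 10^-1 M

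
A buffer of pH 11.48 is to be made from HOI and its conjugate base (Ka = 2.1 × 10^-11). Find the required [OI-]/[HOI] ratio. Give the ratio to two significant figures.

pKa = -log(2.1 × 10^-11) = 10.678
pH = pKa + log(r) ⇒ log(r) = 11.48 − 10.678 = +0.802
r = [OI-]/[HOI] = 10^(+0.802) = 6.34

ratio = 6.3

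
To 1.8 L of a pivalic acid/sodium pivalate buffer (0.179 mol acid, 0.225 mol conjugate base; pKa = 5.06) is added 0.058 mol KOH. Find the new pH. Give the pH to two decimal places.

pH = 5.43

After neutralization: n((CH3)3CCOOH) = 0.121 mol, n((CH3)3CCOO-) = 0.283 mol.
Henderson–Hasselbalch with mole ratio 0.283/0.121: pH = 5.06 + (+0.369)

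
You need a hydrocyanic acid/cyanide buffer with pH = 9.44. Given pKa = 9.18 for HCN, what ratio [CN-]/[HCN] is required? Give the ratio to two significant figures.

ratio = 1.8

pH = pKa + log(r) ⇒ log(r) = 9.44 − 9.18 = +0.26
r = [CN-]/[HCN] = 10^(+0.26) = 1.82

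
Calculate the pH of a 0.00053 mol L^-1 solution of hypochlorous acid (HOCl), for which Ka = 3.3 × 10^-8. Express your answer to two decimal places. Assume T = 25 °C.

pH = 5.38

HOCl ⇌ OCl- + H+
Ka = [H+]²/(0.00053 − [H+]) = 3.3 × 10^-8
Assume [H+] ≪ 0.00053: [H+] ≈ √(3.3 × 10^-8 × 0.00053) = 4.18 × 10^-6 M
pH = −log(4.18 × 10^-6) = 5.38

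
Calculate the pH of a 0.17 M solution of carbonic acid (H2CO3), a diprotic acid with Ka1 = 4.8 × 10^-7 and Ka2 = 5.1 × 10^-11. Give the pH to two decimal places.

Since Ka1 ≫ Ka2, the first ionization dominates [H+].
Ka1 = x²/(0.17 − x) = 4.8 × 10^-7
x ≈ √(4.8 × 10^-7 × 0.17) = 2.86 × 10^-4 M
pH = −log(2.86 × 10^-4) = 3.54

pH = 3.54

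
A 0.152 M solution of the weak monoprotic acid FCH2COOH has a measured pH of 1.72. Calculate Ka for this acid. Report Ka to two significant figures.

Ka = 2.7 × 10^-3

[H+] = 10^(-1.72) = 1.91 × 10^-2 M
At equilibrium [HA] = 0.152 − 1.91 × 10^-2 = 1.33 × 10^-1 M
Ka = [H+][A-]/[HA] = (1.91 × 10^-2)² / 1.33 × 10^-1 = 2.7 × 10^-3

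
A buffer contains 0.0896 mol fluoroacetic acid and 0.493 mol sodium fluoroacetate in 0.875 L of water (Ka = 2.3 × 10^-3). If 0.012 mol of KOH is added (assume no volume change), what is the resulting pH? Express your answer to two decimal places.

pH = 3.45

After neutralization: n(FCH2COOH) = 0.0776 mol, n(FCH2COO-) = 0.505 mol.
pKa = −log(2.3 × 10^-3) = 2.638
Henderson–Hasselbalch with mole ratio 0.505/0.0776: pH = 2.638 + (+0.813)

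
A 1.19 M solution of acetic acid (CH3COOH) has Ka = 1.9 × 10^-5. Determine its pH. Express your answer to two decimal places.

CH3COOH ⇌ CH3COO- + H+
Ka = x²/(1.19 − x) = 1.9 × 10^-5
Neglecting x in the denominator: x = √(1.9 × 10^-5 × 1.19) = 4.75 × 10^-3 M
pH = −log(4.75 × 10^-3) = 2.32

pH = 2.32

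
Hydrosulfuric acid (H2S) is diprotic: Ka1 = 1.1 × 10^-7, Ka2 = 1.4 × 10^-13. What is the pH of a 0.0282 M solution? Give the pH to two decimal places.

pH = 4.25

Since Ka1 ≫ Ka2, the first ionization dominates [H+].
Ka1 = x²/(0.0282 − x) = 1.1 × 10^-7
x ≈ √(1.1 × 10^-7 × 0.0282) = 5.57 × 10^-5 M
pH = −log(5.57 × 10^-5) = 4.25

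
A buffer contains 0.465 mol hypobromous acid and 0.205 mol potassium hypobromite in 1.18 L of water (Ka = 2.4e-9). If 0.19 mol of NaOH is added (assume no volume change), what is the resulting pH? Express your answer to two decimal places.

OH- converts HOBr to OBr-: HOBr → 0.275 mol, OBr- → 0.395 mol.
pKa = −log(2.4 × 10^-9) = 8.620
pH = pKa + log(n_OBr-/n_HOBr) = 8.620 + log(0.395/0.275) = 8.620 + (+0.157)

pH = 8.78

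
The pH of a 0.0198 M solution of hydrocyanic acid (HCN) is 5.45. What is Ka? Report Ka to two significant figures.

Ka = 6.4 × 10^-10

[H+] = 10^(-5.45) = 3.55 × 10^-6 M
At equilibrium [HA] = 0.0198 − 3.55 × 10^-6 = 1.98 × 10^-2 M
Ka = [H+][A-]/[HA] = (3.55 × 10^-6)² / 1.98 × 10^-2 = 6.4 × 10^-10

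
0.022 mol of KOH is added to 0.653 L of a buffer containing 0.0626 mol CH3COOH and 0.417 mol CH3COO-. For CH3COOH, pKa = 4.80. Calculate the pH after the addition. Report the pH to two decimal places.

pH = 5.83

After neutralization: n(CH3COOH) = 0.0406 mol, n(CH3COO-) = 0.439 mol.
pH = pKa + log(n_CH3COO-/n_CH3COOH) = 4.80 + log(0.439/0.0406) = 4.80 + (+1.034)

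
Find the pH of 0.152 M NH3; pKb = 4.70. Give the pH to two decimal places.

NH3 + H2O ⇌ NH4+ + OH-
Kb = 10^(−4.70) = 2.00 × 10^-5
From the ICE table, Kb = x²/(0.152 − x) = 2.00 × 10^-5.
Since Kb ≪ C₀, x ≈ √(Kb·C₀) = 1.74 × 10^-3 M.
pOH = −log(1.74 × 10^-3) = 2.76; pH = 14.00 − 2.76 = 11.24

pH = 11.24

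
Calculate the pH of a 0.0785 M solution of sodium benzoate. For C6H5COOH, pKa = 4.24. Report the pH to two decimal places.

pH = 8.57

C6H5COO- is the conjugate base of the weak acid C6H5COOH.
Ka = 10^(−4.24) = 5.75 × 10^-5
Kb = Kw/Ka = 1.0×10^-14 / 5.75 × 10^-5 = 1.74 × 10^-10
Kb = [OH-]²/(0.0785 − [OH-]) = 1.74 × 10^-10
Since Kb ≪ C₀, [OH-] ≈ √(Kb·C₀) = 3.70 × 10^-6 M.
pOH = −log(3.70 × 10^-6) = 5.43; pH = 14.00 − 5.43 = 8.57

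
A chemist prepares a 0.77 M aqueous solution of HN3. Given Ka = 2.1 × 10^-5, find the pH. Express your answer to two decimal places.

HN3 ⇌ N3- + H+
Ka = x²/(0.77 − x) = 2.1 × 10^-5
Neglecting x in the denominator: x = √(2.1 × 10^-5 × 0.77) = 4.02 × 10^-3 M
(x/C₀ = 0.52% < 5%, so the approximation holds.)
pH = −log[H+] = −log(4.02 × 10^-3) = 2.40

pH = 2.40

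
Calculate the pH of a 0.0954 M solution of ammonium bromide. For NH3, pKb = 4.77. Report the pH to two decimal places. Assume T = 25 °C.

NH4+ is the conjugate acid of the weak base NH3.
Kb = 10^(−4.77) = 1.70 × 10^-5
Ka = Kw/Kb = 1.0×10^-14 / 1.70 × 10^-5 = 5.88 × 10^-10
Ka = [H+]²/(0.0954 − [H+]) = 5.88 × 10^-10
Neglecting [H+] in the denominator: [H+] = √(5.88 × 10^-10 × 0.0954) = 7.49 × 10^-6 M
([H+]/C₀ = 0.0079% < 5%, so the approximation holds.)
pH = −log[H+] = −log(7.49 × 10^-6) = 5.13

pH = 5.13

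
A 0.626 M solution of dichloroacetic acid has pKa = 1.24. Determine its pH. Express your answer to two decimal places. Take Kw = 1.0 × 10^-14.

pH = 0.79

Cl2CHCOOH ⇌ Cl2CHCOO- + H+
Ka = 10^(−1.24) = 5.75 × 10^-2
Let x = [H+] at equilibrium. Ka = x²/(0.626 − x).
x is not negligible relative to C₀; solve x² + 0.0575·x − 0.036 = 0.
x = [−0.0575 + √(0.0575² + 0.144)]/2 = 1.63 × 10^-1 M
pH = −log[H+] = −log(1.63 × 10^-1) = 0.79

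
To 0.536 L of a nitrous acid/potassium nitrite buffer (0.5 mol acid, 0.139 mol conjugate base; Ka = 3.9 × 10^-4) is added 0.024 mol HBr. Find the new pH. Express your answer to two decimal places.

After neutralization: n(HNO2) = 0.524 mol, n(NO2-) = 0.115 mol.
pKa = −log(3.9 × 10^-4) = 3.409
Henderson–Hasselbalch with mole ratio 0.115/0.524: pH = 3.409 + (-0.659)

pH = 2.75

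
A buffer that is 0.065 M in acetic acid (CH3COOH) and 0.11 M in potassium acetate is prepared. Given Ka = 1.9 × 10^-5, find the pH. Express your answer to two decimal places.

pKa = −log(1.9 × 10^-5) = 4.721
pH = pKa + log([A⁻]/[HA]) = 4.721 + log(0.11/0.065)
pH = 4.721 + (+0.228) = 4.95

pH = 4.95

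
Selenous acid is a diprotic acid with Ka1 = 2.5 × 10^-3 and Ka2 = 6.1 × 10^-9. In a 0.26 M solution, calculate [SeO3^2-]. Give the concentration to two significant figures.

First ionization gives [H+] ≈ [HSeO3-] = 2.43 × 10^-2 M.
Second step: Ka2 = [H+][SeO3^2-]/[HSeO3-] ≈ [SeO3^2-] (since [H+] ≈ [HSeO3-]).
So [SeO3^2-] ≈ Ka2.

6.1 × 10^-9 M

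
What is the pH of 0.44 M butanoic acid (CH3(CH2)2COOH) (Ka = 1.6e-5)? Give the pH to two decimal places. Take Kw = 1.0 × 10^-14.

CH3(CH2)2COOH ⇌ CH3(CH2)2COO- + H+
From the ICE table, Ka = x²/(0.44 − x) = 1.6 × 10^-5.
Assume x ≪ 0.44: x ≈ √(1.6 × 10^-5 × 0.44) = 2.65 × 10^-3 M
pH = −log[H+] = −log(2.65 × 10^-3) = 2.58

pH = 2.58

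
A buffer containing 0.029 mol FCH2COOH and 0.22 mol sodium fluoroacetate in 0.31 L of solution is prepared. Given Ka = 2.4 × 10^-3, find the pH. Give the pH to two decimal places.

pKa = −log(2.4 × 10^-3) = 2.620
Henderson–Hasselbalch: pH = pKa + log([FCH2COO-]/[FCH2COOH]) = 2.620 + log(0.22/0.029)
pH = 2.620 + (+0.880) = 3.50

pH = 3.50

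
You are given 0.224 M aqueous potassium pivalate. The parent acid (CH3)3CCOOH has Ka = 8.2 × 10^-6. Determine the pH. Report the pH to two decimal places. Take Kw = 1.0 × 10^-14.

(CH3)3CCOO- is the conjugate base of the weak acid (CH3)3CCOOH.
Kb = Kw/Ka = 1.0×10^-14 / 8.2 × 10^-6 = 1.22 × 10^-9
Kb = [OH-]²/(0.224 − [OH-]) = 1.22 × 10^-9
Assume [OH-] ≪ 0.224: [OH-] ≈ √(1.22 × 10^-9 × 0.224) = 1.65 × 10^-5 M
Check: 0.0074% ionized — well under 5%, approximation valid.
pOH = −log(1.65 × 10^-5) = 4.78; pH = 14.00 − 4.78 = 9.22

pH = 9.22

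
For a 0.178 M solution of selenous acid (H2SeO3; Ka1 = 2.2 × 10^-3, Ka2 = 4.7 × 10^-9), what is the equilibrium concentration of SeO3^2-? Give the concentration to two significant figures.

First ionization gives [H+] ≈ [HSeO3-] = 1.87 × 10^-2 M.
Second step: Ka2 = [H+][SeO3^2-]/[HSeO3-] ≈ [SeO3^2-] (since [H+] ≈ [HSeO3-]).
So [SeO3^2-] ≈ Ka2.

4.7 × 10^-9 M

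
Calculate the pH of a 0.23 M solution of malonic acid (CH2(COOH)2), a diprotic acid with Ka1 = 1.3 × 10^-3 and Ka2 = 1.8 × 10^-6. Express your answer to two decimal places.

pH = 1.78

Ka1 ≫ Ka2, so treat the first dissociation as the only significant source of H+.
Ka1 = x²/(0.23 − x) = 1.3 × 10^-3
Solving the quadratic: x = (−Ka1 + √(Ka1² + 4·Ka1·C₀))/2 = 1.67 × 10^-2 M
pH = −log(1.67 × 10^-2) = 1.78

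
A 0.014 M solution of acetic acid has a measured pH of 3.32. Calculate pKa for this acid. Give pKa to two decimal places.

[H+] = 10^(-3.32) = 4.79 × 10^-4 M
At equilibrium [HA] = 0.014 − 4.79 × 10^-4 = 1.35 × 10^-2 M
Ka = [H+][A-]/[HA] = (4.79 × 10^-4)² / 1.35 × 10^-2 = 1.70 × 10^-5
pKa = -log(1.70 × 10^-5) = 4.77

pKa = 4.77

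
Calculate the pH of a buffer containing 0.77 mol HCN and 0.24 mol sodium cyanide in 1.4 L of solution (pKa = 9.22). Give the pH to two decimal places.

pH = 8.71

Henderson–Hasselbalch: pH = pKa + log([CN-]/[HCN]) = 9.22 + log(0.24/0.77)
pH = 9.22 + (-0.506) = 8.71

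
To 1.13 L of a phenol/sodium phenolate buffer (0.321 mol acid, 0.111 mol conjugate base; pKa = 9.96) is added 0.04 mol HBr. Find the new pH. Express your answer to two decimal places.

After neutralization: n(C6H5OH) = 0.361 mol, n(C6H5O-) = 0.071 mol.
pH = pKa + log(n_C6H5O-/n_C6H5OH) = 9.96 + log(0.071/0.361) = 9.96 + (-0.706)

pH = 9.25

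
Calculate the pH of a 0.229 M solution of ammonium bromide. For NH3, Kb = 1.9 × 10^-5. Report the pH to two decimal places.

NH4+ is the conjugate acid of the weak base NH3.
Ka = Kw/Kb = 1.0×10^-14 / 1.9 × 10^-5 = 5.26 × 10^-10
From the ICE table, Ka = x²/(0.229 − x) = 5.26 × 10^-10.
Since Ka ≪ C₀, x ≈ √(Ka·C₀) = 1.10 × 10^-5 M.
pH = −log[H+] = −log(1.10 × 10^-5) = 4.96

pH = 4.96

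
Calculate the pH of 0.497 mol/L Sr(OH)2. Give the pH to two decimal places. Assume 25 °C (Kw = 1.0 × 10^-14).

Sr(OH)2 is a strong base (each formula unit releases 2 OH-); [OH-] = 0.994 M.
pOH = -log(0.994) = 0.00
pH = 14.00 - 0.00 = 14.00

pH = 14.00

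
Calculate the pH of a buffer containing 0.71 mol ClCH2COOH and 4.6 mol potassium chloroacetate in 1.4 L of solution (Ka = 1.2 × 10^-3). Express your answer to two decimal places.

pH = 3.73

pKa = −log(1.2 × 10^-3) = 2.921
Using pH = pKa + log([base]/[acid]) with [base]/[acid] = 4.6/0.71:
pH = 2.921 + (+0.811) = 3.73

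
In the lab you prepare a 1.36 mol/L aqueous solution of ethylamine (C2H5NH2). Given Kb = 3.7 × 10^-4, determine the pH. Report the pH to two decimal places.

C2H5NH2 + H2O ⇌ C2H5NH3+ + OH-
From the ICE table, Kb = [OH-]²/(1.36 − [OH-]) = 3.7 × 10^-4.
Assume [OH-] ≪ 1.36: [OH-] ≈ √(3.7 × 10^-4 × 1.36) = 2.24 × 10^-2 M
pOH = 1.65, so pH = 14.00 − pOH = 12.35

pH = 12.35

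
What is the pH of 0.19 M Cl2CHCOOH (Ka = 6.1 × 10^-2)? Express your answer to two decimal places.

Cl2CHCOOH ⇌ Cl2CHCOO- + H+
From the ICE table, Ka = [H+]²/(0.19 − [H+]) = 6.1 × 10^-2.
[H+] is not negligible relative to C₀; solve [H+]² + 0.061·[H+] − 0.0116 = 0.
[H+] = (−Ka + √(Ka² + 4·Ka·C₀))/2 = 8.14 × 10^-2 M
pH = −log(8.14 × 10^-2) = 1.09

pH = 1.09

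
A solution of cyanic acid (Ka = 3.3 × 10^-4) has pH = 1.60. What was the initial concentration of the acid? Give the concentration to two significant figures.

C₀ = 1.9 M

[H+] = 10^(-1.60) = 2.51 × 10^-2 M = x
Ka = x²/(C₀ − x) ⇒ C₀ = x + x²/Ka
C₀ = 2.51 × 10^-2 + (2.51 × 10^-2)²/(3.3 × 10^-4) = 1.93 M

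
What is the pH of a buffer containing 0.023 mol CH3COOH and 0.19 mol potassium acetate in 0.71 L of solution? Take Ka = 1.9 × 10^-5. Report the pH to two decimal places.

pH = 5.64

pKa = −log(1.9 × 10^-5) = 4.721
Henderson–Hasselbalch: pH = pKa + log([CH3COO-]/[CH3COOH]) = 4.721 + log(0.19/0.023)
pH = 4.721 + (+0.917) = 5.64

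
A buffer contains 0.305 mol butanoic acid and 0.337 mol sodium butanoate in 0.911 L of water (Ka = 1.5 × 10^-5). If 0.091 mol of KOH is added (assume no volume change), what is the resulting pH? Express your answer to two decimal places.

After neutralization: n(CH3(CH2)2COOH) = 0.214 mol, n(CH3(CH2)2COO-) = 0.428 mol.
pKa = −log(1.5 × 10^-5) = 4.824
pH = pKa + log(n_CH3(CH2)2COO-/n_CH3(CH2)2COOH) = 4.824 + log(0.428/0.214) = 4.824 + (+0.301)

pH = 5.12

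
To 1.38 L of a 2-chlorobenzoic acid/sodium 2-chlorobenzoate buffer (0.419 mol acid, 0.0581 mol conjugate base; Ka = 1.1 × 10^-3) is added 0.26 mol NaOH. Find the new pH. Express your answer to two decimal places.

pH = 3.26

After neutralization: n(ClC6H4COOH) = 0.159 mol, n(ClC6H4COO-) = 0.318 mol.
pKa = −log(1.1 × 10^-3) = 2.959
pH = pKa + log(n_ClC6H4COO-/n_ClC6H4COOH) = 2.959 + log(0.318/0.159) = 2.959 + (+0.301)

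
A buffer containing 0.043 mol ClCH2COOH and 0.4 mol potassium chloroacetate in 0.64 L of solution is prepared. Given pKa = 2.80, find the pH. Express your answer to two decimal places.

pH = 3.77

Using pH = pKa + log([base]/[acid]) with [base]/[acid] = 0.4/0.043:
pH = 2.80 + (+0.969) = 3.77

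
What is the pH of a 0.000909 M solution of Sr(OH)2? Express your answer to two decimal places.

pH = 11.26

Sr(OH)2 is a strong base (each formula unit releases 2 OH-); [OH-] = 0.00182 M.
pOH = -log(0.00182) = 2.74
pH = 14.00 - 2.74 = 11.26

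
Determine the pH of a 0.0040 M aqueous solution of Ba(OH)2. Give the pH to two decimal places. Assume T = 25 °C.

Ba(OH)2 is a strong base (each formula unit releases 2 OH-); [OH-] = 0.008 M.
pOH = -log(0.008) = 2.10
pH = 14.00 - 2.10 = 11.90

pH = 11.90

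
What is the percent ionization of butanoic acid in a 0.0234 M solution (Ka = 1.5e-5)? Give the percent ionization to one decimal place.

CH3(CH2)2COOH ⇌ CH3(CH2)2COO- + H+; let x = [H+] at equilibrium.
x ≈ √(Ka·C₀) = √(1.5 × 10^-5 × 0.0234) = 5.92 × 10^-4 M
% ionization = x/C₀ × 100% = 5.92 × 10^-4/0.0234 × 100% = 2.5%

2.5%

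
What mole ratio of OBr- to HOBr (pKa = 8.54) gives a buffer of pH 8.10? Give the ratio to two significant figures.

pH = pKa + log(r) ⇒ log(r) = 8.10 − 8.54 = -0.44
r = [OBr-]/[HOBr] = 10^(-0.44) = 0.363

ratio = 0.36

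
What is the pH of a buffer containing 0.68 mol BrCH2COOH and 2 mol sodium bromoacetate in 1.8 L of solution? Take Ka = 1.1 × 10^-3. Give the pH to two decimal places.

pKa = −log(1.1 × 10^-3) = 2.959
Using pH = pKa + log([base]/[acid]) with [base]/[acid] = 2/0.68:
pH = 2.959 + (+0.469) = 3.43

pH = 3.43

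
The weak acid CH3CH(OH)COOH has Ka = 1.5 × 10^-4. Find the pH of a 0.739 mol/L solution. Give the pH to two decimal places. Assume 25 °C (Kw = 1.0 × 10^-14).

pH = 1.98

CH3CH(OH)COOH ⇌ CH3CH(OH)COO- + H+
From the ICE table, Ka = [H+]²/(0.739 − [H+]) = 1.5 × 10^-4.
Neglecting [H+] in the denominator: [H+] = √(1.5 × 10^-4 × 0.739) = 1.05 × 10^-2 M
pH = −log[H+] = −log(1.05 × 10^-2) = 1.98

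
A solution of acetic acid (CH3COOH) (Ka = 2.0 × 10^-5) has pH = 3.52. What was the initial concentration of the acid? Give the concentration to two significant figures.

[H+] = 10^(-3.52) = 3.02 × 10^-4 M = x
Ka = x²/(C₀ − x) ⇒ C₀ = x + x²/Ka
C₀ = 3.02 × 10^-4 + (3.02 × 10^-4)²/(2.0 × 10^-5) = 4.86 × 10^-3 M

C₀ = 4.9 × 10^-3 M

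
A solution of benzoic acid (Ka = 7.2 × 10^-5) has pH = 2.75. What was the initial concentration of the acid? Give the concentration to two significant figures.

[H+] = 10^(-2.75) = 1.78 × 10^-3 M = x
Ka = x²/(C₀ − x) ⇒ C₀ = x + x²/Ka
C₀ = 1.78 × 10^-3 + (1.78 × 10^-3)²/(7.2 × 10^-5) = 4.58 × 10^-2 M

C₀ = 4.6 × 10^-2 M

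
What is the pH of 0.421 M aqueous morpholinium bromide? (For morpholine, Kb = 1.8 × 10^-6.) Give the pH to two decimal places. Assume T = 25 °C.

C4H8ONH2+ is the conjugate acid of the weak base C4H8ONH.
Ka = Kw/Kb = 1.0×10^-14 / 1.8 × 10^-6 = 5.56 × 10^-9
From the ICE table, Ka = [H+]²/(0.421 − [H+]) = 5.56 × 10^-9.
Neglecting [H+] in the denominator: [H+] = √(5.56 × 10^-9 × 0.421) = 4.84 × 10^-5 M
pH = −log(4.84 × 10^-5) = 4.32

pH = 4.32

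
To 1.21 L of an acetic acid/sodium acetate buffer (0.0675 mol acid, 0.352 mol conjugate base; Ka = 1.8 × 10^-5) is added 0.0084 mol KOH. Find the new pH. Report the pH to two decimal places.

After neutralization: n(CH3COOH) = 0.0591 mol, n(CH3COO-) = 0.36 mol.
pKa = −log(1.8 × 10^-5) = 4.745
Henderson–Hasselbalch with mole ratio 0.36/0.0591: pH = 4.745 + (+0.785)

pH = 5.53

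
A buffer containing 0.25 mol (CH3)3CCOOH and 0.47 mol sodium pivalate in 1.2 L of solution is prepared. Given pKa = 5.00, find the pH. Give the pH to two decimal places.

pH = 5.27

Henderson–Hasselbalch: pH = pKa + log([(CH3)3CCOO-]/[(CH3)3CCOOH]) = 5.00 + log(0.47/0.25)
pH = 5.00 + (+0.274) = 5.27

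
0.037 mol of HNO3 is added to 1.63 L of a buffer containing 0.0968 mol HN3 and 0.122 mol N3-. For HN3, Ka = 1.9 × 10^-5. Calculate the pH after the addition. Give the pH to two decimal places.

After neutralization: n(HN3) = 0.134 mol, n(N3-) = 0.085 mol.
pKa = −log(1.9 × 10^-5) = 4.721
pH = pKa + log([A⁻]/[HA]) = 4.721 + log(0.085/0.134) = 4.721 -0.198

pH = 4.52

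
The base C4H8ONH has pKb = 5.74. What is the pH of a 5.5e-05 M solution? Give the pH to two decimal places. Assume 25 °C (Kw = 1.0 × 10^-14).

C4H8ONH + H2O ⇌ C4H8ONH2+ + OH-
Kb = 10^(−5.74) = 1.82 × 10^-6
From the ICE table, Kb = x²/(5.5e-05 − x) = 1.82 × 10^-6.
The 5% rule fails; solving x² + Kb·x − Kb·C₀ = 0 exactly:
x = (−Kb + √(Kb² + 4·Kb·C₀))/2 = 9.14 × 10^-6 M
pOH = −log(9.14 × 10^-6) = 5.04; pH = 14.00 − 5.04 = 8.96

pH = 8.96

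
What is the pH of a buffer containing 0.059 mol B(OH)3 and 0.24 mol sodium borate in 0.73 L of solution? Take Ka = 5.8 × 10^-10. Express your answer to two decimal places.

pKa = −log(5.8 × 10^-10) = 9.237
Using pH = pKa + log([base]/[acid]) with [base]/[acid] = 0.24/0.059:
pH = 9.237 + (+0.609) = 9.85

pH = 9.85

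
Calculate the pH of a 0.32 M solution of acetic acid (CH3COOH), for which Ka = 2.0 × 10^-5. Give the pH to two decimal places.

CH3COOH ⇌ CH3COO- + H+
From the ICE table, Ka = x²/(0.32 − x) = 2.0 × 10^-5.
Since Ka ≪ C₀, x ≈ √(Ka·C₀) = 2.53 × 10^-3 M.
Check: 0.79% ionized — well under 5%, approximation valid.
pH = −log[H+] = −log(2.53 × 10^-3) = 2.60

pH = 2.60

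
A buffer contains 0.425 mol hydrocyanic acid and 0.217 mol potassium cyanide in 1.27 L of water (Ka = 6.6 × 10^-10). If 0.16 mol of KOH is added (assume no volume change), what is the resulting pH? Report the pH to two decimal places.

After neutralization: n(HCN) = 0.265 mol, n(CN-) = 0.377 mol.
pKa = −log(6.6 × 10^-10) = 9.180
Henderson–Hasselbalch with mole ratio 0.377/0.265: pH = 9.180 + (+0.153)

pH = 9.33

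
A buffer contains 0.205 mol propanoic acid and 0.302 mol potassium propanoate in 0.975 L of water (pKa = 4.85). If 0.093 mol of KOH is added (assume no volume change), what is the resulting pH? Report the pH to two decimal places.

OH- converts CH3CH2COOH to CH3CH2COO-: CH3CH2COOH → 0.112 mol, CH3CH2COO- → 0.395 mol.
pH = pKa + log(n_CH3CH2COO-/n_CH3CH2COOH) = 4.85 + log(0.395/0.112) = 4.85 + (+0.547)

pH = 5.40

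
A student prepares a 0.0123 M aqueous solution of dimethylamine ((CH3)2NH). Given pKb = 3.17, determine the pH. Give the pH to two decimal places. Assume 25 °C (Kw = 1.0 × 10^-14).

(CH3)2NH + H2O ⇌ (CH3)2NH2+ + OH-
Kb = 10^(−3.17) = 6.76 × 10^-4
Kb = x²/(0.0123 − x) = 6.76 × 10^-4
x is not negligible relative to C₀; solve x² + 0.000676·x − 8.31e-06 = 0.
x = [−0.000676 + √(0.000676² + 3.33e-05)]/2 = 2.57 × 10^-3 M
pOH = 2.59, so pH = 14.00 − pOH = 11.41

pH = 11.41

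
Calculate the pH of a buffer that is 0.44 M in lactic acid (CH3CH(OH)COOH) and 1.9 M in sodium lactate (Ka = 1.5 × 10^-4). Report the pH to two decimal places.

pH = 4.46

pKa = −log(1.5 × 10^-4) = 3.824
Henderson–Hasselbalch: pH = pKa + log([CH3CH(OH)COO-]/[CH3CH(OH)COOH]) = 3.824 + log(1.9/0.44)
pH = 3.824 + (+0.635) = 4.46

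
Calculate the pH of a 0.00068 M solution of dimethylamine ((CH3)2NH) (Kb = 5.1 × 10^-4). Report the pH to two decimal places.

pH = 10.59

(CH3)2NH + H2O ⇌ (CH3)2NH2+ + OH-
Let x = [OH-] at equilibrium. Kb = x²/(0.00068 − x).
Here C₀/Kb ≈ 1.33, so the small-x approximation fails. Use the quadratic:
x = (−Kb + √(Kb² + 4·Kb·C₀))/2 = 3.87 × 10^-4 M
pOH = 3.41, so pH = 14.00 − pOH = 10.59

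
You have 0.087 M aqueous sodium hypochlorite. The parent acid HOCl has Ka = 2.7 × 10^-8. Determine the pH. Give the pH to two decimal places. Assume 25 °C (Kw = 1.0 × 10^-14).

pH = 10.25

OCl- is the conjugate base of the weak acid HOCl.
Kb = Kw/Ka = 1.0×10^-14 / 2.7 × 10^-8 = 3.70 × 10^-7
From the ICE table, Kb = x²/(0.087 − x) = 3.70 × 10^-7.
Since Kb ≪ C₀, x ≈ √(Kb·C₀) = 1.79 × 10^-4 M.
Check: 0.21% ionized — well under 5%, approximation valid.
pOH = −log(1.79 × 10^-4) = 3.75; pH = 14.00 − 3.75 = 10.25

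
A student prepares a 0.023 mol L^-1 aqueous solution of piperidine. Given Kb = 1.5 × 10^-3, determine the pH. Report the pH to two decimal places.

C5H10NH + H2O ⇌ C5H10NH2+ + OH-
Kb = [OH-]²/(0.023 − [OH-]) = 1.5 × 10^-3
[OH-] is not negligible relative to C₀; solve [OH-]² + 0.0015·[OH-] − 3.45e-05 = 0.
[OH-] = (−Kb + √(Kb² + 4·Kb·C₀))/2 = 5.17 × 10^-3 M
pOH = 2.29, so pH = 14.00 − pOH = 11.71

pH = 11.71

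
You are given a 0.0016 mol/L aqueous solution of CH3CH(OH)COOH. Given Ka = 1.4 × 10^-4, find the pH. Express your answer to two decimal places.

pH = 3.39

CH3CH(OH)COOH ⇌ CH3CH(OH)COO- + H+
Ka = x²/(0.0016 − x) = 1.4 × 10^-4
x is not negligible relative to C₀; solve x² + 0.00014·x − 2.24e-07 = 0.
x = [−0.00014 + √(0.00014² + 8.96e-07)]/2 = 4.08 × 10^-4 M
pH = −log[H+] = −log(4.08 × 10^-4) = 3.39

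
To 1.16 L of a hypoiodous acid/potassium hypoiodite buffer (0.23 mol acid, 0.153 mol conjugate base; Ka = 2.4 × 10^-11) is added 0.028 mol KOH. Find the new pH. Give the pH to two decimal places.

OH- converts HOI to OI-: HOI → 0.202 mol, OI- → 0.181 mol.
pKa = −log(2.4 × 10^-11) = 10.620
pH = pKa + log(n_OI-/n_HOI) = 10.620 + log(0.181/0.202) = 10.620 + (-0.048)

pH = 10.57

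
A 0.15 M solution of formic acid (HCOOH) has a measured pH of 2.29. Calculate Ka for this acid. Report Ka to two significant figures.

[H+] = 10^(-2.29) = 5.13 × 10^-3 M
At equilibrium [HA] = 0.15 − 5.13 × 10^-3 = 1.45 × 10^-1 M
Ka = [H+][A-]/[HA] = (5.13 × 10^-3)² / 1.45 × 10^-1 = 1.8 × 10^-4

Ka = 1.8 × 10^-4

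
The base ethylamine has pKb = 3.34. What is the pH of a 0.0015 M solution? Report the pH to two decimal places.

pH = 10.80

C2H5NH2 + H2O ⇌ C2H5NH3+ + OH-
Kb = 10^(−3.34) = 4.57 × 10^-4
Let x = [OH-] at equilibrium. Kb = x²/(0.0015 − x).
The 5% rule fails; solving x² + Kb·x − Kb·C₀ = 0 exactly:
x = [−0.000457 + √(0.000457² + 2.74e-06)]/2 = 6.30 × 10^-4 M
pOH = −log(6.30 × 10^-4) = 3.20; pH = 14.00 − 3.20 = 10.80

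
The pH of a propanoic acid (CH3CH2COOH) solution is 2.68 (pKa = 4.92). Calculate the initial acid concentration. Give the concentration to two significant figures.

[H+] = 10^(-2.68) = 2.09 × 10^-3 M = x
Ka = 10^(−4.92) = 1.20 × 10^-5
Ka = x²/(C₀ − x) ⇒ C₀ = x + x²/Ka
C₀ = 2.09 × 10^-3 + (2.09 × 10^-3)²/(1.20 × 10^-5) = 3.66 × 10^-1 M

C₀ = 3.7 × 10^-1 M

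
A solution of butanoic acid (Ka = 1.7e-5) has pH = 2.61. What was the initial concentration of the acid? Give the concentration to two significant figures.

[H+] = 10^(-2.61) = 2.45 × 10^-3 M = x
Ka = x²/(C₀ − x) ⇒ C₀ = x + x²/Ka
C₀ = 2.45 × 10^-3 + (2.45 × 10^-3)²/(1.7 × 10^-5) = 3.56 × 10^-1 M

C₀ = 3.6 × 10^-1 M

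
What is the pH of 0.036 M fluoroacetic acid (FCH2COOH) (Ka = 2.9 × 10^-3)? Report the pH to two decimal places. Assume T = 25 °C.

pH = 2.05

FCH2COOH ⇌ FCH2COO- + H+
Let x = [H+] at equilibrium. Ka = x²/(0.036 − x).
x is not negligible relative to C₀; solve x² + 0.0029·x − 0.000104 = 0.
x = (−Ka + √(Ka² + 4·Ka·C₀))/2 = 8.87 × 10^-3 M
pH = −log(8.87 × 10^-3) = 2.05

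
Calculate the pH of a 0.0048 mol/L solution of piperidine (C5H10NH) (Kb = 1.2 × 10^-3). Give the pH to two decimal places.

pH = 11.27

C5H10NH + H2O ⇌ C5H10NH2+ + OH-
Let x = [OH-] at equilibrium. Kb = x²/(0.0048 − x).
x is not negligible relative to C₀; solve x² + 0.0012·x − 5.76e-06 = 0.
x = [−0.0012 + √(0.0012² + 2.3e-05)]/2 = 1.87 × 10^-3 M
pOH = −log(1.87 × 10^-3) = 2.73; pH = 14.00 − 2.73 = 11.27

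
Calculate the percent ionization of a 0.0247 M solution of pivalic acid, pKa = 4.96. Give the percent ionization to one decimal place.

2.1%

(CH3)3CCOOH ⇌ (CH3)3CCOO- + H+; let x = [H+] at equilibrium.
Ka = 10^(−4.96) = 1.10 × 10^-5
x ≈ √(Ka·C₀) = √(1.10 × 10^-5 × 0.0247) = 5.21 × 10^-4 M
Fraction ionized = 5.21 × 10^-4 / 0.0247 = 0.0211 → 2.1%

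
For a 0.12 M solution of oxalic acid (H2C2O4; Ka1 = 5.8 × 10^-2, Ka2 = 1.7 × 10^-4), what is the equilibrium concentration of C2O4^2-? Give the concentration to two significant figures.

1.7 × 10^-4 M

First ionization gives [H+] ≈ [HC2O4-] = 5.93 × 10^-2 M.
Second step: Ka2 = [H+][C2O4^2-]/[HC2O4-] ≈ [C2O4^2-] (since [H+] ≈ [HC2O4-]).
So [C2O4^2-] ≈ Ka2.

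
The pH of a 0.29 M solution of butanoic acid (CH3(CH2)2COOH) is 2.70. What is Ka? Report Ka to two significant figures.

[H+] = 10^(-2.70) = 2.00 × 10^-3 M
At equilibrium [HA] = 0.29 − 2.00 × 10^-3 = 2.88 × 10^-1 M
Ka = [H+][A-]/[HA] = (2.00 × 10^-3)² / 2.88 × 10^-1 = 1.4 × 10^-5

Ka = 1.4 × 10^-5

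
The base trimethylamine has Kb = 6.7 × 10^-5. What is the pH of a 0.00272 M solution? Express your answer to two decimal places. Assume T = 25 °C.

(CH3)3N + H2O ⇌ (CH3)3NH+ + OH-
From the ICE table, Kb = [OH-]²/(0.00272 − [OH-]) = 6.7 × 10^-5.
Here C₀/Kb ≈ 40.6, so the small-[OH-] approximation fails. Use the quadratic:
[OH-] = [−6.7e-05 + √(6.7e-05² + 7.29e-07)]/2 = 3.95 × 10^-4 M
pOH = −log(3.95 × 10^-4) = 3.40; pH = 14.00 − 3.40 = 10.60

pH = 10.60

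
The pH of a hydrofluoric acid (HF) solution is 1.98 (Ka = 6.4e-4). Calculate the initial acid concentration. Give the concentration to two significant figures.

[H+] = 10^(-1.98) = 1.05 × 10^-2 M = x
Ka = x²/(C₀ − x) ⇒ C₀ = x + x²/Ka
C₀ = 1.05 × 10^-2 + (1.05 × 10^-2)²/(6.4 × 10^-4) = 1.83 × 10^-1 M

C₀ = 1.8 × 10^-1 M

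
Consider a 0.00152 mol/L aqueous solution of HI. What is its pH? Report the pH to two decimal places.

pH = 2.82

HI is a strong acid and dissociates completely, so [H+] = 0.00152 M.
pH = -log(0.00152) = 2.82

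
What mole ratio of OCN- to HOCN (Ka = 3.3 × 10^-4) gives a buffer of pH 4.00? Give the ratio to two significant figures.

ratio = 3.3

pKa = -log(3.3 × 10^-4) = 3.481
pH = pKa + log(r) ⇒ log(r) = 4.00 − 3.481 = +0.519
r = [OCN-]/[HOCN] = 10^(+0.519) = 3.3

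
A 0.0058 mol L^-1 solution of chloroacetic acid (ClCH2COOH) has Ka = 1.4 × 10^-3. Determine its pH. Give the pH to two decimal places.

ClCH2COOH ⇌ ClCH2COO- + H+
Ka = [H+]²/(0.0058 − [H+]) = 1.4 × 10^-3
[H+] is not negligible relative to C₀; solve [H+]² + 0.0014·[H+] − 8.12e-06 = 0.
[H+] = (−Ka + √(Ka² + 4·Ka·C₀))/2 = 2.23 × 10^-3 M
pH = −log(2.23 × 10^-3) = 2.65

pH = 2.65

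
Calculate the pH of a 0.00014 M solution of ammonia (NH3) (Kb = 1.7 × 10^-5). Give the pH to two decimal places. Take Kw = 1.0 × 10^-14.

pH = 9.61

NH3 + H2O ⇌ NH4+ + OH-
From the ICE table, Kb = x²/(0.00014 − x) = 1.7 × 10^-5.
x is not negligible relative to C₀; solve x² + 1.7e-05·x − 2.38e-09 = 0.
x = [−1.7e-05 + √(1.7e-05² + 9.52e-09)]/2 = 4.10 × 10^-5 M
pOH = 4.39, so pH = 14.00 − pOH = 9.61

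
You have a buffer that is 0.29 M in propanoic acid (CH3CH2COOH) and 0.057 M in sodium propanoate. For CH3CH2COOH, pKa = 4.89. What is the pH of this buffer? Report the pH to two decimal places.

pH = pKa + log([A⁻]/[HA]) = 4.89 + log(0.057/0.29)
pH = 4.89 + (-0.707) = 4.18

pH = 4.18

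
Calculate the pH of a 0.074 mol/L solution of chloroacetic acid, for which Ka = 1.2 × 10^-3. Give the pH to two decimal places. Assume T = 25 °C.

ClCH2COOH ⇌ ClCH2COO- + H+
Ka = [H+]²/(0.074 − [H+]) = 1.2 × 10^-3
[H+] is not negligible relative to C₀; solve [H+]² + 0.0012·[H+] − 8.88e-05 = 0.
[H+] = (−Ka + √(Ka² + 4·Ka·C₀))/2 = 8.84 × 10^-3 M
pH = −log(8.84 × 10^-3) = 2.05

pH = 2.05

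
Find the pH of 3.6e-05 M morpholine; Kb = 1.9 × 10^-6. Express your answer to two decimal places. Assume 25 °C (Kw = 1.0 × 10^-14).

C4H8ONH + H2O ⇌ C4H8ONH2+ + OH-
Kb = [OH-]²/(3.6e-05 − [OH-]) = 1.9 × 10^-6
[OH-] is not negligible relative to C₀; solve [OH-]² + 1.9e-06·[OH-] − 6.84e-11 = 0.
[OH-] = [−1.9e-06 + √(1.9e-06² + 2.74e-10)]/2 = 7.37 × 10^-6 M
pOH = −log(7.37 × 10^-6) = 5.13; pH = 14.00 − 5.13 = 8.87

pH = 8.87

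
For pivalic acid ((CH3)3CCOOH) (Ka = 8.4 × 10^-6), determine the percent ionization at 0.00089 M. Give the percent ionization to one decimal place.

9.3%

(CH3)3CCOOH ⇌ (CH3)3CCOO- + H+; let x = [H+] at equilibrium.
Ka = x²/(C₀ − x); solving the quadratic gives x = 8.24 × 10^-5 M.
Fraction ionized = 8.24 × 10^-5 / 0.00089 = 0.0926 → 9.3%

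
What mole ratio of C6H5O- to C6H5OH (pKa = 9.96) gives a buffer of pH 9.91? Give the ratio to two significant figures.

ratio = 0.89

pH = pKa + log(r) ⇒ log(r) = 9.91 − 9.96 = -0.05
r = [C6H5O-]/[C6H5OH] = 10^(-0.05) = 0.891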